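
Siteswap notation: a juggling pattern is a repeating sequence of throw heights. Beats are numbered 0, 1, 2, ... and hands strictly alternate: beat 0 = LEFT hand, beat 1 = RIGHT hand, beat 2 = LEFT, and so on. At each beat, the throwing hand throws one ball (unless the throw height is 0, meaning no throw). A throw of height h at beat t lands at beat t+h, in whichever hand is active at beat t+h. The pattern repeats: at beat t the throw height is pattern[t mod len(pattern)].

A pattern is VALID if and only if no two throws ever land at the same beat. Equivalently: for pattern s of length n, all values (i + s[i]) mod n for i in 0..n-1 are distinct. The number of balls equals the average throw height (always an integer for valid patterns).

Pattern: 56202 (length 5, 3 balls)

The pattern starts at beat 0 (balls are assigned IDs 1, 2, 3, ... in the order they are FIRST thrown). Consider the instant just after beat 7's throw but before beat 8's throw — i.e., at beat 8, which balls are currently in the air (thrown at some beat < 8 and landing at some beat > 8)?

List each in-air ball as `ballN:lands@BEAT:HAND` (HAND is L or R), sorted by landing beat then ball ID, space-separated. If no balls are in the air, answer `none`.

Beat 0 (L): throw ball1 h=5 -> lands@5:R; in-air after throw: [b1@5:R]
Beat 1 (R): throw ball2 h=6 -> lands@7:R; in-air after throw: [b1@5:R b2@7:R]
Beat 2 (L): throw ball3 h=2 -> lands@4:L; in-air after throw: [b3@4:L b1@5:R b2@7:R]
Beat 4 (L): throw ball3 h=2 -> lands@6:L; in-air after throw: [b1@5:R b3@6:L b2@7:R]
Beat 5 (R): throw ball1 h=5 -> lands@10:L; in-air after throw: [b3@6:L b2@7:R b1@10:L]
Beat 6 (L): throw ball3 h=6 -> lands@12:L; in-air after throw: [b2@7:R b1@10:L b3@12:L]
Beat 7 (R): throw ball2 h=2 -> lands@9:R; in-air after throw: [b2@9:R b1@10:L b3@12:L]

Answer: ball2:lands@9:R ball1:lands@10:L ball3:lands@12:L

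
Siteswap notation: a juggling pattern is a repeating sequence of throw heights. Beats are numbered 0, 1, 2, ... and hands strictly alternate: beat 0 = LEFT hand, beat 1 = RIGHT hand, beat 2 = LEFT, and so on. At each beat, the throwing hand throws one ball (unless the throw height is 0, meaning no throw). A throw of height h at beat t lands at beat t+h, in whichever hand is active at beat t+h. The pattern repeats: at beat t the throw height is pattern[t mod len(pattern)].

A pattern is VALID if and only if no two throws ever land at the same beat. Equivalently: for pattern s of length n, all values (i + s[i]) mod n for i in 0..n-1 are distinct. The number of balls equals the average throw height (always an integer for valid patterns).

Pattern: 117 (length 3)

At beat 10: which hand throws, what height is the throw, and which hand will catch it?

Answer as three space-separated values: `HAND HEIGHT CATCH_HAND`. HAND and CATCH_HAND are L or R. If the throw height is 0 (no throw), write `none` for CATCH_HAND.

Beat 10: 10 mod 2 = 0, so hand = L
Throw height = pattern[10 mod 3] = pattern[1] = 1
Lands at beat 10+1=11, 11 mod 2 = 1, so catch hand = R

Answer: L 1 R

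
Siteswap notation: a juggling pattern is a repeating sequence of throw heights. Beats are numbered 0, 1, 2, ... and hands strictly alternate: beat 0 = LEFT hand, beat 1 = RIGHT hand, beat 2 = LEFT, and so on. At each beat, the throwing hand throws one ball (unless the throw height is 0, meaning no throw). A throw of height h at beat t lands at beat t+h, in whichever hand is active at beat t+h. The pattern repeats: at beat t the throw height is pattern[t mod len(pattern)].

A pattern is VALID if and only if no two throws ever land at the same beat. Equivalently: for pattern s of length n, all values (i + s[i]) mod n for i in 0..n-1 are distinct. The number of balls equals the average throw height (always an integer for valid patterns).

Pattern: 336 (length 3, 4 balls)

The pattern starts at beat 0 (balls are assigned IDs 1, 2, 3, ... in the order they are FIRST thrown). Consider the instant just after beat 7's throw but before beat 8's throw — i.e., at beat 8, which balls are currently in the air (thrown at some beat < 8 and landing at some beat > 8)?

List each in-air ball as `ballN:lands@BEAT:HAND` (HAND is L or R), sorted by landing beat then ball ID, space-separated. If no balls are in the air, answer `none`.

Beat 0 (L): throw ball1 h=3 -> lands@3:R; in-air after throw: [b1@3:R]
Beat 1 (R): throw ball2 h=3 -> lands@4:L; in-air after throw: [b1@3:R b2@4:L]
Beat 2 (L): throw ball3 h=6 -> lands@8:L; in-air after throw: [b1@3:R b2@4:L b3@8:L]
Beat 3 (R): throw ball1 h=3 -> lands@6:L; in-air after throw: [b2@4:L b1@6:L b3@8:L]
Beat 4 (L): throw ball2 h=3 -> lands@7:R; in-air after throw: [b1@6:L b2@7:R b3@8:L]
Beat 5 (R): throw ball4 h=6 -> lands@11:R; in-air after throw: [b1@6:L b2@7:R b3@8:L b4@11:R]
Beat 6 (L): throw ball1 h=3 -> lands@9:R; in-air after throw: [b2@7:R b3@8:L b1@9:R b4@11:R]
Beat 7 (R): throw ball2 h=3 -> lands@10:L; in-air after throw: [b3@8:L b1@9:R b2@10:L b4@11:R]
Beat 8 (L): throw ball3 h=6 -> lands@14:L; in-air after throw: [b1@9:R b2@10:L b4@11:R b3@14:L]

Answer: ball1:lands@9:R ball2:lands@10:L ball4:lands@11:R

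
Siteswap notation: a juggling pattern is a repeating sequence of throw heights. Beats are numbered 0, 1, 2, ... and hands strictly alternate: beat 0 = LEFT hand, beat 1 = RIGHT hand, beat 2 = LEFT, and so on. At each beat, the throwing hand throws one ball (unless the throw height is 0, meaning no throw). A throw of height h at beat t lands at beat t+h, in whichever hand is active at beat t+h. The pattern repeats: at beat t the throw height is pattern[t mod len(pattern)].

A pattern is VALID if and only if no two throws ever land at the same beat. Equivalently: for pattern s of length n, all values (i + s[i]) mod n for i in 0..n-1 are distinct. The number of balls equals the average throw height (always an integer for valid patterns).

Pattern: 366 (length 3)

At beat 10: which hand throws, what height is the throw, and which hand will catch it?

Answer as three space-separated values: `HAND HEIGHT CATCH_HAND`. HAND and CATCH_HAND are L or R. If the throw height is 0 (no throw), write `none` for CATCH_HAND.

Answer: L 6 L

Derivation:
Beat 10: 10 mod 2 = 0, so hand = L
Throw height = pattern[10 mod 3] = pattern[1] = 6
Lands at beat 10+6=16, 16 mod 2 = 0, so catch hand = L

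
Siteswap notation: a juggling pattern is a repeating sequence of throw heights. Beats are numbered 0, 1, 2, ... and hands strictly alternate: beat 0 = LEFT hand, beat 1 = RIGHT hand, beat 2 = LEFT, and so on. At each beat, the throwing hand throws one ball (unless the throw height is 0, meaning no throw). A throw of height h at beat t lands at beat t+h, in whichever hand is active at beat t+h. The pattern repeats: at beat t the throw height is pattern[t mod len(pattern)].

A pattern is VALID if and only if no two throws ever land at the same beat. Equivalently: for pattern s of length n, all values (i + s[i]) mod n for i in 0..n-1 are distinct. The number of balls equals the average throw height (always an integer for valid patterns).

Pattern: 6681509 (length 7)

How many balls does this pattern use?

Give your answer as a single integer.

Pattern = [6, 6, 8, 1, 5, 0, 9], length n = 7
  position 0: throw height = 6, running sum = 6
  position 1: throw height = 6, running sum = 12
  position 2: throw height = 8, running sum = 20
  position 3: throw height = 1, running sum = 21
  position 4: throw height = 5, running sum = 26
  position 5: throw height = 0, running sum = 26
  position 6: throw height = 9, running sum = 35
Total sum = 35; balls = sum / n = 35 / 7 = 5

Answer: 5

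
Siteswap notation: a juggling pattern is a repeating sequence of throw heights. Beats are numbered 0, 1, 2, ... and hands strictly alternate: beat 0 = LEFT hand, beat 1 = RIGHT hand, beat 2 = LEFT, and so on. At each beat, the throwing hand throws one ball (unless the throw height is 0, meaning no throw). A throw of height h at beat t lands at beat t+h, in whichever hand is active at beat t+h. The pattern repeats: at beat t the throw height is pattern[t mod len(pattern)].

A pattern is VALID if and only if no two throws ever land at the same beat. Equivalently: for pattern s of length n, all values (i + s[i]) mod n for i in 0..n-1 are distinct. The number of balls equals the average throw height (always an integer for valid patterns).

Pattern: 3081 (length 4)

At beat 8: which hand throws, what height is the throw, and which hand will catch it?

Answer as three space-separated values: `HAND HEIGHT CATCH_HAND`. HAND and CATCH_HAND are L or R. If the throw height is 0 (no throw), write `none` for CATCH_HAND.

Answer: L 3 R

Derivation:
Beat 8: 8 mod 2 = 0, so hand = L
Throw height = pattern[8 mod 4] = pattern[0] = 3
Lands at beat 8+3=11, 11 mod 2 = 1, so catch hand = R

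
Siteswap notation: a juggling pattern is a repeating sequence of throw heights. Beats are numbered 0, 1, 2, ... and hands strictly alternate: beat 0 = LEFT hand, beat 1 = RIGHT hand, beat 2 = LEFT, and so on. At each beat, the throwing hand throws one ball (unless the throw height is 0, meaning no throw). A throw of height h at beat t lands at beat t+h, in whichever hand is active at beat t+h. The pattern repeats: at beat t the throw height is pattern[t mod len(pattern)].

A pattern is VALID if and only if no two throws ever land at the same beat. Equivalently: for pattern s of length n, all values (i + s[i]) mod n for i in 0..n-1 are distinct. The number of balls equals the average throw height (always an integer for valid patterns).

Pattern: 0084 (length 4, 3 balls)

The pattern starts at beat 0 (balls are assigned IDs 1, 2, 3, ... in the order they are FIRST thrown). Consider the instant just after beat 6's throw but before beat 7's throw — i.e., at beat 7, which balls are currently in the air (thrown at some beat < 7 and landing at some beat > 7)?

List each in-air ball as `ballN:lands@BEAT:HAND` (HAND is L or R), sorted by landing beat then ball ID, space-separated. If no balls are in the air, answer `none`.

Beat 2 (L): throw ball1 h=8 -> lands@10:L; in-air after throw: [b1@10:L]
Beat 3 (R): throw ball2 h=4 -> lands@7:R; in-air after throw: [b2@7:R b1@10:L]
Beat 6 (L): throw ball3 h=8 -> lands@14:L; in-air after throw: [b2@7:R b1@10:L b3@14:L]
Beat 7 (R): throw ball2 h=4 -> lands@11:R; in-air after throw: [b1@10:L b2@11:R b3@14:L]

Answer: ball1:lands@10:L ball3:lands@14:L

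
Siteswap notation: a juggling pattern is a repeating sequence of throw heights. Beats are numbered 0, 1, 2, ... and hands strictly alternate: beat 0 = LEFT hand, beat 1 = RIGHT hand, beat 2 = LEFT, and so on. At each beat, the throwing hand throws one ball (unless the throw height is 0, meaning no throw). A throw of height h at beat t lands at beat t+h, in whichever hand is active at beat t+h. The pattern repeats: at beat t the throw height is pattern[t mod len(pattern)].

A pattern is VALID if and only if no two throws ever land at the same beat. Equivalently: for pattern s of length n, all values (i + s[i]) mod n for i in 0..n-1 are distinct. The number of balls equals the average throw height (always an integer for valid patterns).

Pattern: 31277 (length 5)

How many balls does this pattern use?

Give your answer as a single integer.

Answer: 4

Derivation:
Pattern = [3, 1, 2, 7, 7], length n = 5
  position 0: throw height = 3, running sum = 3
  position 1: throw height = 1, running sum = 4
  position 2: throw height = 2, running sum = 6
  position 3: throw height = 7, running sum = 13
  position 4: throw height = 7, running sum = 20
Total sum = 20; balls = sum / n = 20 / 5 = 4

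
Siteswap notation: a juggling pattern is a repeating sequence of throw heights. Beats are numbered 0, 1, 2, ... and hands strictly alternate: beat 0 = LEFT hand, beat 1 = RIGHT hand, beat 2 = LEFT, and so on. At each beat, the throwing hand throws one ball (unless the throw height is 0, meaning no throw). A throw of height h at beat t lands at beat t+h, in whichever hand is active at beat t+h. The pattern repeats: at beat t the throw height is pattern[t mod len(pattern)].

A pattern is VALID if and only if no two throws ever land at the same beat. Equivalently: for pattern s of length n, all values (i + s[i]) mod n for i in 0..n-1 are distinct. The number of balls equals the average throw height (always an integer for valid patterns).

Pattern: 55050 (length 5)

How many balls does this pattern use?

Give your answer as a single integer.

Pattern = [5, 5, 0, 5, 0], length n = 5
  position 0: throw height = 5, running sum = 5
  position 1: throw height = 5, running sum = 10
  position 2: throw height = 0, running sum = 10
  position 3: throw height = 5, running sum = 15
  position 4: throw height = 0, running sum = 15
Total sum = 15; balls = sum / n = 15 / 5 = 3

Answer: 3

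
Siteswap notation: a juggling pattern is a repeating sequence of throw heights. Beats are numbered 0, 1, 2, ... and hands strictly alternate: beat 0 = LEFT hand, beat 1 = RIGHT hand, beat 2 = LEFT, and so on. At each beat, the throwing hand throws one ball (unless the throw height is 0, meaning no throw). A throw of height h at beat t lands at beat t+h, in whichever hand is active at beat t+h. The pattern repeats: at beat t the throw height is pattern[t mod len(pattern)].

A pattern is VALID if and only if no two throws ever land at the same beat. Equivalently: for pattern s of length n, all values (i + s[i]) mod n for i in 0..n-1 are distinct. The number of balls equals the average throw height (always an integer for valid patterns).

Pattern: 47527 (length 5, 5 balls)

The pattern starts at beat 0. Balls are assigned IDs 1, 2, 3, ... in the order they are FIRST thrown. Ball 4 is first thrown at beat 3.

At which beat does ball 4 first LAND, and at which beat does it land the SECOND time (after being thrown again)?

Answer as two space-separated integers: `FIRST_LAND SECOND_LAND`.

Answer: 5 9

Derivation:
Beat 0 (L): throw ball1 h=4 -> lands@4:L; in-air after throw: [b1@4:L]
Beat 1 (R): throw ball2 h=7 -> lands@8:L; in-air after throw: [b1@4:L b2@8:L]
Beat 2 (L): throw ball3 h=5 -> lands@7:R; in-air after throw: [b1@4:L b3@7:R b2@8:L]
Beat 3 (R): throw ball4 h=2 -> lands@5:R; in-air after throw: [b1@4:L b4@5:R b3@7:R b2@8:L]
Beat 4 (L): throw ball1 h=7 -> lands@11:R; in-air after throw: [b4@5:R b3@7:R b2@8:L b1@11:R]
Beat 5 (R): throw ball4 h=4 -> lands@9:R; in-air after throw: [b3@7:R b2@8:L b4@9:R b1@11:R]
Beat 6 (L): throw ball5 h=7 -> lands@13:R; in-air after throw: [b3@7:R b2@8:L b4@9:R b1@11:R b5@13:R]
Beat 7 (R): throw ball3 h=5 -> lands@12:L; in-air after throw: [b2@8:L b4@9:R b1@11:R b3@12:L b5@13:R]
Beat 8 (L): throw ball2 h=2 -> lands@10:L; in-air after throw: [b4@9:R b2@10:L b1@11:R b3@12:L b5@13:R]
Beat 9 (R): throw ball4 h=7 -> lands@16:L; in-air after throw: [b2@10:L b1@11:R b3@12:L b5@13:R b4@16:L]
Ball 4: thrown@3 h=2 -> first land @5; rethrown@5 h=4 -> second land @9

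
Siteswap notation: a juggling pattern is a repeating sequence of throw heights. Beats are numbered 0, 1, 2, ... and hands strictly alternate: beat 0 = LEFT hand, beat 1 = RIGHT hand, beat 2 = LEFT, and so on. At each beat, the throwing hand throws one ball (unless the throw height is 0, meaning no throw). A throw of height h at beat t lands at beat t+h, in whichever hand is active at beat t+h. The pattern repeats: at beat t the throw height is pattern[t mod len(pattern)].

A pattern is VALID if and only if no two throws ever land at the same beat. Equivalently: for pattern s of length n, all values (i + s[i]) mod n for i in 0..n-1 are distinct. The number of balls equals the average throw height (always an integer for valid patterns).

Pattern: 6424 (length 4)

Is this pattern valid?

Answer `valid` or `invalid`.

i=0: (i + s[i]) mod n = (0 + 6) mod 4 = 2
i=1: (i + s[i]) mod n = (1 + 4) mod 4 = 1
i=2: (i + s[i]) mod n = (2 + 2) mod 4 = 0
i=3: (i + s[i]) mod n = (3 + 4) mod 4 = 3
Residues: [2, 1, 0, 3], distinct: True

Answer: valid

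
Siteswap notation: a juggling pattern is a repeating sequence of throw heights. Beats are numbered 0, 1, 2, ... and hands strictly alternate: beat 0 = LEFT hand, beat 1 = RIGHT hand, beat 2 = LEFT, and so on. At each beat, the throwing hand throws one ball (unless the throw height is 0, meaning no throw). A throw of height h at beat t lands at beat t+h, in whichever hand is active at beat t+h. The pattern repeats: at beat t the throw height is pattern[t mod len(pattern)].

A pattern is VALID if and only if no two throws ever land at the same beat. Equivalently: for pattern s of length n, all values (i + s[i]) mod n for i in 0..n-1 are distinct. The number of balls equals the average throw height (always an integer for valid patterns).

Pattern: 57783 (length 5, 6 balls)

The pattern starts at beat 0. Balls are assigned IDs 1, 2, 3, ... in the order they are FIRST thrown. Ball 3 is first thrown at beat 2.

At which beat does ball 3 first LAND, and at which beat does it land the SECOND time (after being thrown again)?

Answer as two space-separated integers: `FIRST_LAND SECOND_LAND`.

Beat 0 (L): throw ball1 h=5 -> lands@5:R; in-air after throw: [b1@5:R]
Beat 1 (R): throw ball2 h=7 -> lands@8:L; in-air after throw: [b1@5:R b2@8:L]
Beat 2 (L): throw ball3 h=7 -> lands@9:R; in-air after throw: [b1@5:R b2@8:L b3@9:R]
Beat 3 (R): throw ball4 h=8 -> lands@11:R; in-air after throw: [b1@5:R b2@8:L b3@9:R b4@11:R]
Beat 4 (L): throw ball5 h=3 -> lands@7:R; in-air after throw: [b1@5:R b5@7:R b2@8:L b3@9:R b4@11:R]
Beat 5 (R): throw ball1 h=5 -> lands@10:L; in-air after throw: [b5@7:R b2@8:L b3@9:R b1@10:L b4@11:R]
Beat 6 (L): throw ball6 h=7 -> lands@13:R; in-air after throw: [b5@7:R b2@8:L b3@9:R b1@10:L b4@11:R b6@13:R]
Beat 7 (R): throw ball5 h=7 -> lands@14:L; in-air after throw: [b2@8:L b3@9:R b1@10:L b4@11:R b6@13:R b5@14:L]
Beat 8 (L): throw ball2 h=8 -> lands@16:L; in-air after throw: [b3@9:R b1@10:L b4@11:R b6@13:R b5@14:L b2@16:L]
Beat 9 (R): throw ball3 h=3 -> lands@12:L; in-air after throw: [b1@10:L b4@11:R b3@12:L b6@13:R b5@14:L b2@16:L]
Beat 10 (L): throw ball1 h=5 -> lands@15:R; in-air after throw: [b4@11:R b3@12:L b6@13:R b5@14:L b1@15:R b2@16:L]
Beat 11 (R): throw ball4 h=7 -> lands@18:L; in-air after throw: [b3@12:L b6@13:R b5@14:L b1@15:R b2@16:L b4@18:L]
Ball 3: thrown@2 h=7 -> first land @9; rethrown@9 h=3 -> second land @12

Answer: 9 12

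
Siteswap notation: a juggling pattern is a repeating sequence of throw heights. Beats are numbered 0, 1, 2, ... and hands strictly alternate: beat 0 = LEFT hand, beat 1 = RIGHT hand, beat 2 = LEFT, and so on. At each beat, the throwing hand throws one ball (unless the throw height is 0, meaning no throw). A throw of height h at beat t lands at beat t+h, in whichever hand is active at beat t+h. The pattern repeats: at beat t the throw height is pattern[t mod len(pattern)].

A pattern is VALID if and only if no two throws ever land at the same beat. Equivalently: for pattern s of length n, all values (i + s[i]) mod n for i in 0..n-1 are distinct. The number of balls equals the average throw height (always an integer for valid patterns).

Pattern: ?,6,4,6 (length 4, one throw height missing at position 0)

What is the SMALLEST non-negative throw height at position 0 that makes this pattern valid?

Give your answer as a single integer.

i=0: s[i]=? (unknown)
i=1: (1 + 6) mod 4 = 3
i=2: (2 + 4) mod 4 = 2
i=3: (3 + 6) mod 4 = 1
Known residues: [1, 2, 3]; need a permutation of 0..3, so missing residue r = 0
Need (0 + s) mod 4 = 0; smallest s = (0 - 0) mod 4 = 0

Answer: 0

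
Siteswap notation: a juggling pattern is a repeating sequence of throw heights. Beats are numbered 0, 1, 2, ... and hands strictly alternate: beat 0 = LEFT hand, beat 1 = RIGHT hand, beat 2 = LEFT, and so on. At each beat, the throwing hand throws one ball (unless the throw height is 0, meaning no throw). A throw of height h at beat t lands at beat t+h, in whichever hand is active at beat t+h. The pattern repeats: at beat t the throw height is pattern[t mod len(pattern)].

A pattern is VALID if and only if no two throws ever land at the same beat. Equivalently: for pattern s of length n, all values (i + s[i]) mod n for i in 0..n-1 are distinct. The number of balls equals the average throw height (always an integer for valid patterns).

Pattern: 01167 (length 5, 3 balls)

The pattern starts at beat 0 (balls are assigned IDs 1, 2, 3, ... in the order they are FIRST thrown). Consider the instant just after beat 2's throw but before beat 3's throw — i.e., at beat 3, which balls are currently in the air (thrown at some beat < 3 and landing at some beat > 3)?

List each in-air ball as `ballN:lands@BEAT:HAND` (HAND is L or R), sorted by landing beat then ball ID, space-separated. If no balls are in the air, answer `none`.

Answer: none

Derivation:
Beat 1 (R): throw ball1 h=1 -> lands@2:L; in-air after throw: [b1@2:L]
Beat 2 (L): throw ball1 h=1 -> lands@3:R; in-air after throw: [b1@3:R]
Beat 3 (R): throw ball1 h=6 -> lands@9:R; in-air after throw: [b1@9:R]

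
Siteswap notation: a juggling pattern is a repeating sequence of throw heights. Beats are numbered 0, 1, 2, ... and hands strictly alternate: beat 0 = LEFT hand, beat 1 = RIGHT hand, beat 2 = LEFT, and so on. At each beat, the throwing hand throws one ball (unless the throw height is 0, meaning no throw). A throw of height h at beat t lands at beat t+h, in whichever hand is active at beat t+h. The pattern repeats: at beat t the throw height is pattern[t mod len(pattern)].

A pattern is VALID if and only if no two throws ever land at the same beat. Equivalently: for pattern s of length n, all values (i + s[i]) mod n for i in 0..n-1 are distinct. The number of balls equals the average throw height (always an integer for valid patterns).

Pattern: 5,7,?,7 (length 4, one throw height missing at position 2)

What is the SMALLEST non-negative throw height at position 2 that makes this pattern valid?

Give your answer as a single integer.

Answer: 1

Derivation:
i=0: (0 + 5) mod 4 = 1
i=1: (1 + 7) mod 4 = 0
i=2: s[i]=? (unknown)
i=3: (3 + 7) mod 4 = 2
Known residues: [0, 1, 2]; need a permutation of 0..3, so missing residue r = 3
Need (2 + s) mod 4 = 3; smallest s = (3 - 2) mod 4 = 1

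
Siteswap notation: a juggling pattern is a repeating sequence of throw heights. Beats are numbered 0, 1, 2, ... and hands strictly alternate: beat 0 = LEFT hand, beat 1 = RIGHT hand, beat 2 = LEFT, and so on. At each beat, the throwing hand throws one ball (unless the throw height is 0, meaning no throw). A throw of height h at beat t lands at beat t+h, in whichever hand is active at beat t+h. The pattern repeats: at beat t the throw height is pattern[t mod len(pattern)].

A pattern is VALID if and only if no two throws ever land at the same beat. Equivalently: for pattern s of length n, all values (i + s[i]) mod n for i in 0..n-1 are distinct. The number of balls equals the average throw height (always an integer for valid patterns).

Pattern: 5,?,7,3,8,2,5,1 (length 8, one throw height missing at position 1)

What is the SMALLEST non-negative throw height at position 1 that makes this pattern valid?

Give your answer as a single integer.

i=0: (0 + 5) mod 8 = 5
i=1: s[i]=? (unknown)
i=2: (2 + 7) mod 8 = 1
i=3: (3 + 3) mod 8 = 6
i=4: (4 + 8) mod 8 = 4
i=5: (5 + 2) mod 8 = 7
i=6: (6 + 5) mod 8 = 3
i=7: (7 + 1) mod 8 = 0
Known residues: [0, 1, 3, 4, 5, 6, 7]; need a permutation of 0..7, so missing residue r = 2
Need (1 + s) mod 8 = 2; smallest s = (2 - 1) mod 8 = 1

Answer: 1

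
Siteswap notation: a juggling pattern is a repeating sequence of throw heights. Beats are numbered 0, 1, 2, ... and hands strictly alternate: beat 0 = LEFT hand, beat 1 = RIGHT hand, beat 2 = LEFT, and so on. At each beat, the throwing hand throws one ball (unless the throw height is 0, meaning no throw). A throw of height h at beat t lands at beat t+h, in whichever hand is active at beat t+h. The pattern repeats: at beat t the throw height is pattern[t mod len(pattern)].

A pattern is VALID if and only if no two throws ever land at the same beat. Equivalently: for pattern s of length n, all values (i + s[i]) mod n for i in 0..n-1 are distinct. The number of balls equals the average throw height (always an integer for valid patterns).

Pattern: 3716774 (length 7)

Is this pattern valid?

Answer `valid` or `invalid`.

i=0: (i + s[i]) mod n = (0 + 3) mod 7 = 3
i=1: (i + s[i]) mod n = (1 + 7) mod 7 = 1
i=2: (i + s[i]) mod n = (2 + 1) mod 7 = 3
i=3: (i + s[i]) mod n = (3 + 6) mod 7 = 2
i=4: (i + s[i]) mod n = (4 + 7) mod 7 = 4
i=5: (i + s[i]) mod n = (5 + 7) mod 7 = 5
i=6: (i + s[i]) mod n = (6 + 4) mod 7 = 3
Residues: [3, 1, 3, 2, 4, 5, 3], distinct: False

Answer: invalid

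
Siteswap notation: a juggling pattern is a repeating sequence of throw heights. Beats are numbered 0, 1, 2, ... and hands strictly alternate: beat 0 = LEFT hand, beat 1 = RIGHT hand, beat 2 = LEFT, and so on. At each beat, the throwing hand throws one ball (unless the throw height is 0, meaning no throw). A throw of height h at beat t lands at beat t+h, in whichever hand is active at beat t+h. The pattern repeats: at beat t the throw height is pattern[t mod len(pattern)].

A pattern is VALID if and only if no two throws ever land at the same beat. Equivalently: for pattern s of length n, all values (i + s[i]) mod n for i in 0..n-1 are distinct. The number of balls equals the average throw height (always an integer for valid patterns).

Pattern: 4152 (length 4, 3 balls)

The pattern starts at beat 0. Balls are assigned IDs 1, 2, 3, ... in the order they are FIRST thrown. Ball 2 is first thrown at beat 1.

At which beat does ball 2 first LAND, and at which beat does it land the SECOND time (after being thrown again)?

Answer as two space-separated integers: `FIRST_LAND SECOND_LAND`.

Beat 0 (L): throw ball1 h=4 -> lands@4:L; in-air after throw: [b1@4:L]
Beat 1 (R): throw ball2 h=1 -> lands@2:L; in-air after throw: [b2@2:L b1@4:L]
Beat 2 (L): throw ball2 h=5 -> lands@7:R; in-air after throw: [b1@4:L b2@7:R]
Beat 3 (R): throw ball3 h=2 -> lands@5:R; in-air after throw: [b1@4:L b3@5:R b2@7:R]
Beat 4 (L): throw ball1 h=4 -> lands@8:L; in-air after throw: [b3@5:R b2@7:R b1@8:L]
Beat 5 (R): throw ball3 h=1 -> lands@6:L; in-air after throw: [b3@6:L b2@7:R b1@8:L]
Beat 6 (L): throw ball3 h=5 -> lands@11:R; in-air after throw: [b2@7:R b1@8:L b3@11:R]
Beat 7 (R): throw ball2 h=2 -> lands@9:R; in-air after throw: [b1@8:L b2@9:R b3@11:R]
Ball 2: thrown@1 h=1 -> first land @2; rethrown@2 h=5 -> second land @7

Answer: 2 7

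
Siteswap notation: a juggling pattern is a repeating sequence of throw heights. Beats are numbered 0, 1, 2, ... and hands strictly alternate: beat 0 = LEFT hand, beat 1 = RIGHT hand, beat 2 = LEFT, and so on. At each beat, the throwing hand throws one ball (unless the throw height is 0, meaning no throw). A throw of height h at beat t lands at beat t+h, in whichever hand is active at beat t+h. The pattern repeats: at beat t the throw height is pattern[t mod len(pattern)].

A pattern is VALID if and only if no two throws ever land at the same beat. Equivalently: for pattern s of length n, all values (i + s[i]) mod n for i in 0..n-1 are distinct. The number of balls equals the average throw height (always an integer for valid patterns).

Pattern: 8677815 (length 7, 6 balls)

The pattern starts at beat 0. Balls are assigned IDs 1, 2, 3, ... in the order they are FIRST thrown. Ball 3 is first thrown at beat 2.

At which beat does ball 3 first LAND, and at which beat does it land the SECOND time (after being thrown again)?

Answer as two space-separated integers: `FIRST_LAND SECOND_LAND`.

Answer: 9 16

Derivation:
Beat 0 (L): throw ball1 h=8 -> lands@8:L; in-air after throw: [b1@8:L]
Beat 1 (R): throw ball2 h=6 -> lands@7:R; in-air after throw: [b2@7:R b1@8:L]
Beat 2 (L): throw ball3 h=7 -> lands@9:R; in-air after throw: [b2@7:R b1@8:L b3@9:R]
Beat 3 (R): throw ball4 h=7 -> lands@10:L; in-air after throw: [b2@7:R b1@8:L b3@9:R b4@10:L]
Beat 4 (L): throw ball5 h=8 -> lands@12:L; in-air after throw: [b2@7:R b1@8:L b3@9:R b4@10:L b5@12:L]
Beat 5 (R): throw ball6 h=1 -> lands@6:L; in-air after throw: [b6@6:L b2@7:R b1@8:L b3@9:R b4@10:L b5@12:L]
Beat 6 (L): throw ball6 h=5 -> lands@11:R; in-air after throw: [b2@7:R b1@8:L b3@9:R b4@10:L b6@11:R b5@12:L]
Beat 7 (R): throw ball2 h=8 -> lands@15:R; in-air after throw: [b1@8:L b3@9:R b4@10:L b6@11:R b5@12:L b2@15:R]
Beat 8 (L): throw ball1 h=6 -> lands@14:L; in-air after throw: [b3@9:R b4@10:L b6@11:R b5@12:L b1@14:L b2@15:R]
Beat 9 (R): throw ball3 h=7 -> lands@16:L; in-air after throw: [b4@10:L b6@11:R b5@12:L b1@14:L b2@15:R b3@16:L]
Beat 10 (L): throw ball4 h=7 -> lands@17:R; in-air after throw: [b6@11:R b5@12:L b1@14:L b2@15:R b3@16:L b4@17:R]
Beat 11 (R): throw ball6 h=8 -> lands@19:R; in-air after throw: [b5@12:L b1@14:L b2@15:R b3@16:L b4@17:R b6@19:R]
Ball 3: thrown@2 h=7 -> first land @9; rethrown@9 h=7 -> second land @16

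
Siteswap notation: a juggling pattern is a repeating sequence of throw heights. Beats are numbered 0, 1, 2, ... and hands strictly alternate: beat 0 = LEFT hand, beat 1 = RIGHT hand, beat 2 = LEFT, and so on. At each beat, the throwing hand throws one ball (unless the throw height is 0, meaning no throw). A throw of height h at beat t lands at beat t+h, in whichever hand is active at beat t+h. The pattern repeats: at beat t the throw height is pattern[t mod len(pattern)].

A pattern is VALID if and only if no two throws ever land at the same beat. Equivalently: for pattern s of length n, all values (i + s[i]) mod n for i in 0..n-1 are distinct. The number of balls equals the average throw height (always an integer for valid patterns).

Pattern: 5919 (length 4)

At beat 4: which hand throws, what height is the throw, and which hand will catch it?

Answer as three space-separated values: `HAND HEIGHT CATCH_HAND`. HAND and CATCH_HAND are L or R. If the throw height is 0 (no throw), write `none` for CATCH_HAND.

Beat 4: 4 mod 2 = 0, so hand = L
Throw height = pattern[4 mod 4] = pattern[0] = 5
Lands at beat 4+5=9, 9 mod 2 = 1, so catch hand = R

Answer: L 5 R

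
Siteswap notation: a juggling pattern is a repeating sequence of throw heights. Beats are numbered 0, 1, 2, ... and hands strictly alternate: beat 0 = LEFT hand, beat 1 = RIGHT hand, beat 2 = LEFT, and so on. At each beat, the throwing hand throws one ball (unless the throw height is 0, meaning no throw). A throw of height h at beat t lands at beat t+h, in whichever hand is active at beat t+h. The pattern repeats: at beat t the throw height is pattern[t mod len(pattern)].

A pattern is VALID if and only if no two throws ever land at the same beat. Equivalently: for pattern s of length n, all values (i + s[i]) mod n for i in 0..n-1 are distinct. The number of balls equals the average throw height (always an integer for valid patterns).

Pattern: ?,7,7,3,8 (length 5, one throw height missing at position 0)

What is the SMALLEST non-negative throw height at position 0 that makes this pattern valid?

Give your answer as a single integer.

Answer: 0

Derivation:
i=0: s[i]=? (unknown)
i=1: (1 + 7) mod 5 = 3
i=2: (2 + 7) mod 5 = 4
i=3: (3 + 3) mod 5 = 1
i=4: (4 + 8) mod 5 = 2
Known residues: [1, 2, 3, 4]; need a permutation of 0..4, so missing residue r = 0
Need (0 + s) mod 5 = 0; smallest s = (0 - 0) mod 5 = 0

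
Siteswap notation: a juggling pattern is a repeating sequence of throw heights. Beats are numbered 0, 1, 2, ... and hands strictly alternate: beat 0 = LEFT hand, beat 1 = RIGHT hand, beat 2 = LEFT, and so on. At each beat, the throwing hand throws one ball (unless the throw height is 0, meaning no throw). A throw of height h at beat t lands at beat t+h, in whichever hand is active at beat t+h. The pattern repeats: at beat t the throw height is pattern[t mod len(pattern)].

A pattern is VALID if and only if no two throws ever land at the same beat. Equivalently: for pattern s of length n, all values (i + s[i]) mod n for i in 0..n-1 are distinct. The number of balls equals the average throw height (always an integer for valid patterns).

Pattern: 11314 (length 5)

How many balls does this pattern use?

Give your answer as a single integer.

Answer: 2

Derivation:
Pattern = [1, 1, 3, 1, 4], length n = 5
  position 0: throw height = 1, running sum = 1
  position 1: throw height = 1, running sum = 2
  position 2: throw height = 3, running sum = 5
  position 3: throw height = 1, running sum = 6
  position 4: throw height = 4, running sum = 10
Total sum = 10; balls = sum / n = 10 / 5 = 2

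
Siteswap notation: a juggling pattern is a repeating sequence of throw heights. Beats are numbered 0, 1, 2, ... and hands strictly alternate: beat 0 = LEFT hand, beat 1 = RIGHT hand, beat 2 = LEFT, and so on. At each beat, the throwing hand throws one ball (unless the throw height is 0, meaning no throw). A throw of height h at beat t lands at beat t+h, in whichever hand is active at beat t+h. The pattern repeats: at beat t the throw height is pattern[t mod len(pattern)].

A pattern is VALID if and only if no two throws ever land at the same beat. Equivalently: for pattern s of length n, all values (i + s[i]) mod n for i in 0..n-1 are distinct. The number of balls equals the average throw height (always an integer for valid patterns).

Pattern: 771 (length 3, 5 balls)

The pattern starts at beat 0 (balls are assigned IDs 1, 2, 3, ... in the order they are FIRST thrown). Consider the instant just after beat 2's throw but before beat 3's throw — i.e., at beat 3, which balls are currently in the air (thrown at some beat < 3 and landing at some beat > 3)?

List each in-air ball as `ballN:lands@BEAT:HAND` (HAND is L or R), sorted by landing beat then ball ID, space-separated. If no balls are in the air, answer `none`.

Answer: ball1:lands@7:R ball2:lands@8:L

Derivation:
Beat 0 (L): throw ball1 h=7 -> lands@7:R; in-air after throw: [b1@7:R]
Beat 1 (R): throw ball2 h=7 -> lands@8:L; in-air after throw: [b1@7:R b2@8:L]
Beat 2 (L): throw ball3 h=1 -> lands@3:R; in-air after throw: [b3@3:R b1@7:R b2@8:L]
Beat 3 (R): throw ball3 h=7 -> lands@10:L; in-air after throw: [b1@7:R b2@8:L b3@10:L]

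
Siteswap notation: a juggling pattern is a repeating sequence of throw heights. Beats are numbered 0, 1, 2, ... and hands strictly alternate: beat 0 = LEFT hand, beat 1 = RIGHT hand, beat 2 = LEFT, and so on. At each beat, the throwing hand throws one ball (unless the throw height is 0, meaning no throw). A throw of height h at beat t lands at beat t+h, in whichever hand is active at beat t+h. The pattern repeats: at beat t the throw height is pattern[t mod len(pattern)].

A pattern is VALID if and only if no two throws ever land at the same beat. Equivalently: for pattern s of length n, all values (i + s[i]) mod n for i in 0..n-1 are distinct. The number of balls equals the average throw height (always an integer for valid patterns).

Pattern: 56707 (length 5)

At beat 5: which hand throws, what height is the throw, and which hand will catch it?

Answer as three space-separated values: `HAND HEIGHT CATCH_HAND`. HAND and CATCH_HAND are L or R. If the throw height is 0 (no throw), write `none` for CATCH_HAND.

Beat 5: 5 mod 2 = 1, so hand = R
Throw height = pattern[5 mod 5] = pattern[0] = 5
Lands at beat 5+5=10, 10 mod 2 = 0, so catch hand = L

Answer: R 5 L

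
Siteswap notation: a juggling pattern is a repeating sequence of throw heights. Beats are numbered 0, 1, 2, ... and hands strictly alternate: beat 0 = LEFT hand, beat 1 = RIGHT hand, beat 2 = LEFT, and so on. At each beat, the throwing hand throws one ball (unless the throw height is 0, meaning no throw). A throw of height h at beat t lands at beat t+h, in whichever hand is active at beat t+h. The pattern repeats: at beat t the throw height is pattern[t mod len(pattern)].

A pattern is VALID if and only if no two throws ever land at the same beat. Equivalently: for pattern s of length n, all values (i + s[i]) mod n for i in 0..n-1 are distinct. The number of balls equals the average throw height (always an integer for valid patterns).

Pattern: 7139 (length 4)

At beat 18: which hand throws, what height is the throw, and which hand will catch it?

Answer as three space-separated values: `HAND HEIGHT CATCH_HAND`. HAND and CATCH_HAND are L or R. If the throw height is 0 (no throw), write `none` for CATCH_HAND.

Answer: L 3 R

Derivation:
Beat 18: 18 mod 2 = 0, so hand = L
Throw height = pattern[18 mod 4] = pattern[2] = 3
Lands at beat 18+3=21, 21 mod 2 = 1, so catch hand = R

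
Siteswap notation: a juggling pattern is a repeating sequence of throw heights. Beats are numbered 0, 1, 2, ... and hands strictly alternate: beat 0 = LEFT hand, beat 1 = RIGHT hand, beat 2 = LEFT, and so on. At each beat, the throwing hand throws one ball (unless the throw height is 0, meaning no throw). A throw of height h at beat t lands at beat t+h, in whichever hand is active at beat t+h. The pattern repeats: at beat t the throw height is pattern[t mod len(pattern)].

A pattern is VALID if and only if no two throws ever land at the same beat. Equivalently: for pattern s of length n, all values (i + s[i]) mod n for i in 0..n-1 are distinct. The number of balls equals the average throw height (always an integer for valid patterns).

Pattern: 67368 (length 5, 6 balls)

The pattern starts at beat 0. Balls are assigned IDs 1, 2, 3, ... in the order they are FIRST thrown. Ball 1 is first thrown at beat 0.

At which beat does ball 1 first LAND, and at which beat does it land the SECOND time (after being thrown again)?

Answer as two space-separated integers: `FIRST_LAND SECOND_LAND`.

Beat 0 (L): throw ball1 h=6 -> lands@6:L; in-air after throw: [b1@6:L]
Beat 1 (R): throw ball2 h=7 -> lands@8:L; in-air after throw: [b1@6:L b2@8:L]
Beat 2 (L): throw ball3 h=3 -> lands@5:R; in-air after throw: [b3@5:R b1@6:L b2@8:L]
Beat 3 (R): throw ball4 h=6 -> lands@9:R; in-air after throw: [b3@5:R b1@6:L b2@8:L b4@9:R]
Beat 4 (L): throw ball5 h=8 -> lands@12:L; in-air after throw: [b3@5:R b1@6:L b2@8:L b4@9:R b5@12:L]
Beat 5 (R): throw ball3 h=6 -> lands@11:R; in-air after throw: [b1@6:L b2@8:L b4@9:R b3@11:R b5@12:L]
Beat 6 (L): throw ball1 h=7 -> lands@13:R; in-air after throw: [b2@8:L b4@9:R b3@11:R b5@12:L b1@13:R]
Beat 7 (R): throw ball6 h=3 -> lands@10:L; in-air after throw: [b2@8:L b4@9:R b6@10:L b3@11:R b5@12:L b1@13:R]
Beat 8 (L): throw ball2 h=6 -> lands@14:L; in-air after throw: [b4@9:R b6@10:L b3@11:R b5@12:L b1@13:R b2@14:L]
Beat 9 (R): throw ball4 h=8 -> lands@17:R; in-air after throw: [b6@10:L b3@11:R b5@12:L b1@13:R b2@14:L b4@17:R]
Beat 10 (L): throw ball6 h=6 -> lands@16:L; in-air after throw: [b3@11:R b5@12:L b1@13:R b2@14:L b6@16:L b4@17:R]
Beat 11 (R): throw ball3 h=7 -> lands@18:L; in-air after throw: [b5@12:L b1@13:R b2@14:L b6@16:L b4@17:R b3@18:L]
Beat 12 (L): throw ball5 h=3 -> lands@15:R; in-air after throw: [b1@13:R b2@14:L b5@15:R b6@16:L b4@17:R b3@18:L]
Beat 13 (R): throw ball1 h=6 -> lands@19:R; in-air after throw: [b2@14:L b5@15:R b6@16:L b4@17:R b3@18:L b1@19:R]
Ball 1: thrown@0 h=6 -> first land @6; rethrown@6 h=7 -> second land @13

Answer: 6 13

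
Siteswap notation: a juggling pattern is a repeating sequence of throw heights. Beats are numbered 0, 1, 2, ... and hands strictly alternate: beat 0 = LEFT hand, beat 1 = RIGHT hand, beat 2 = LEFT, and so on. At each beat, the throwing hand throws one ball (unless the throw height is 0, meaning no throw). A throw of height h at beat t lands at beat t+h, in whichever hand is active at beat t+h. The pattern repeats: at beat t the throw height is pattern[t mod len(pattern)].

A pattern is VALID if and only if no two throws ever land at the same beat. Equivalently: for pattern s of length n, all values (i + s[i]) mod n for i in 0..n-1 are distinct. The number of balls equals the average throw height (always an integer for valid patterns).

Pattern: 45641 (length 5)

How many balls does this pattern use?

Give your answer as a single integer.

Pattern = [4, 5, 6, 4, 1], length n = 5
  position 0: throw height = 4, running sum = 4
  position 1: throw height = 5, running sum = 9
  position 2: throw height = 6, running sum = 15
  position 3: throw height = 4, running sum = 19
  position 4: throw height = 1, running sum = 20
Total sum = 20; balls = sum / n = 20 / 5 = 4

Answer: 4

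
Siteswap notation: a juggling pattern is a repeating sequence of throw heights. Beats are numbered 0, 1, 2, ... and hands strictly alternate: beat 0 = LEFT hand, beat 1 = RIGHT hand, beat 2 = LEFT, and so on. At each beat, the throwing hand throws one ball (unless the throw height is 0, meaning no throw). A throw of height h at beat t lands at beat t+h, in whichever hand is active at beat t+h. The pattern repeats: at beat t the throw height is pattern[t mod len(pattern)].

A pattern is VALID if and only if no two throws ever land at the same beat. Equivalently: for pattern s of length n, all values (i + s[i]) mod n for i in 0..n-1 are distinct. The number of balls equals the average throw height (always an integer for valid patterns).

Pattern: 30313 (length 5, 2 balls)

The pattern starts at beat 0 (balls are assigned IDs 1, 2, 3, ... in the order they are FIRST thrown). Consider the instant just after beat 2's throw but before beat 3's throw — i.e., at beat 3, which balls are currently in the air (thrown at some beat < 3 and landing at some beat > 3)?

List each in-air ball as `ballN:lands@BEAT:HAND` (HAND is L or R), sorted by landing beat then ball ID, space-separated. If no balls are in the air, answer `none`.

Beat 0 (L): throw ball1 h=3 -> lands@3:R; in-air after throw: [b1@3:R]
Beat 2 (L): throw ball2 h=3 -> lands@5:R; in-air after throw: [b1@3:R b2@5:R]
Beat 3 (R): throw ball1 h=1 -> lands@4:L; in-air after throw: [b1@4:L b2@5:R]

Answer: ball2:lands@5:R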